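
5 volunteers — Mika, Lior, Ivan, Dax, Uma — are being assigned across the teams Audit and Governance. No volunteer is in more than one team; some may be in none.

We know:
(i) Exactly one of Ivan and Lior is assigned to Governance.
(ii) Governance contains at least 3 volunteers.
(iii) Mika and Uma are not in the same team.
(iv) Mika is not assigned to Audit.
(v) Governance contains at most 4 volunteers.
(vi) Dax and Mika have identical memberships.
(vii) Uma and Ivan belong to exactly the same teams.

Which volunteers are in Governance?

Governance = {Dax, Lior, Mika}

From (iv): Mika ∉ Audit.
(vi): Dax matches Mika: Dax ∉ Audit.
Suppose Mika ∉ Governance: no assignment then satisfies all the clues, so Mika ∈ Governance.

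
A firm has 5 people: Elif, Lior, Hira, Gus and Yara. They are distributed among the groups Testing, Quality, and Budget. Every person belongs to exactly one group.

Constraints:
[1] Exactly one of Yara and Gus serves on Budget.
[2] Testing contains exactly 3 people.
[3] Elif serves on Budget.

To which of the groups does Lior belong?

Lior: Testing

From (3): Elif ∈ Budget.
Suppose Lior ∉ Testing: no assignment then satisfies all the clues, so Lior ∈ Testing.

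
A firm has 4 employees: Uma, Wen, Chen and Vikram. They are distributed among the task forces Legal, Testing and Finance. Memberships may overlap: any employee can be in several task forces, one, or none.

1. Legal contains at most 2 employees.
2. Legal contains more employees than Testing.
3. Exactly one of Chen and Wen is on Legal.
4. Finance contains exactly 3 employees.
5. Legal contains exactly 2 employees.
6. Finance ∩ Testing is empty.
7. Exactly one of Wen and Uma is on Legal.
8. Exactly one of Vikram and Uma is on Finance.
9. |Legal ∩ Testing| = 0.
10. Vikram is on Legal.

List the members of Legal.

Legal = {Vikram, Wen}

From (10): Vikram ∈ Legal.
Suppose Uma ∈ Legal: no assignment then satisfies all the clues, so Uma ∉ Legal.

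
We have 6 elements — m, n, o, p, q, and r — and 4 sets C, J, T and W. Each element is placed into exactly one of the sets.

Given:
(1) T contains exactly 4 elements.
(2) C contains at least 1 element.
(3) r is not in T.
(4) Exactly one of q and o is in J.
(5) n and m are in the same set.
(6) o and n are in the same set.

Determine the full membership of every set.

From (3): r ∉ T.
Suppose m ∈ C: no assignment then satisfies all the clues, so m ∉ C.

C = {r}; J = {q}; T = {m, n, o, p}; W = {}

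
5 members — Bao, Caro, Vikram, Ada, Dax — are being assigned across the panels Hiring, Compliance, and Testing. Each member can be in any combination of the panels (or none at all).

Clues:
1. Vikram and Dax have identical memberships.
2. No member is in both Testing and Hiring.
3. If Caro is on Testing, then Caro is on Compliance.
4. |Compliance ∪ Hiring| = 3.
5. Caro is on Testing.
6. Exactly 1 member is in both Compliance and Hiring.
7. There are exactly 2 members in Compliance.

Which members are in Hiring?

From (5): Caro ∈ Testing.
(2) (disjoint): Caro ∉ Hiring.
(3): Caro ∈ Compliance.
Suppose Bao ∉ Hiring: no assignment then satisfies all the clues, so Bao ∈ Hiring.

Hiring = {Ada, Bao}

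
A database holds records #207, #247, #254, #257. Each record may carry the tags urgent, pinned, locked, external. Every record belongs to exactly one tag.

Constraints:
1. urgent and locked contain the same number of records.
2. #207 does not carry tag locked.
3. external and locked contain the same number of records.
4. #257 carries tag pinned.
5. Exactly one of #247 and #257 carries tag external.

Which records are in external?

external = {#247}

From (2): #207 ∉ locked.
From (4): #257 ∈ pinned.
(5) (exactly one): #247 ∈ external.
Suppose #207 ∈ external: no assignment then satisfies all the clues, so #207 ∉ external.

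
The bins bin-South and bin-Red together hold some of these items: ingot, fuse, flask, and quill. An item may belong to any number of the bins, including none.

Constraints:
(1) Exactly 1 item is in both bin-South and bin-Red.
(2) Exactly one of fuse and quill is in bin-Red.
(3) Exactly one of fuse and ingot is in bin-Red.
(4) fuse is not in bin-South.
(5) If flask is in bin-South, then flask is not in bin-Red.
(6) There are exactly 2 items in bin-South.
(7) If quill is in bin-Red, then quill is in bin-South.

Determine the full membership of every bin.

bin-South = {flask, quill}; bin-Red = {ingot, quill}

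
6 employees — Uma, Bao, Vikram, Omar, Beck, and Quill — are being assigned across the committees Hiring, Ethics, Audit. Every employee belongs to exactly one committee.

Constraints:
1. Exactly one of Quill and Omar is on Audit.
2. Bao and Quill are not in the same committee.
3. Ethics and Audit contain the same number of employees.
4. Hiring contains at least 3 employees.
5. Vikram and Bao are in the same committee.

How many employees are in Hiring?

4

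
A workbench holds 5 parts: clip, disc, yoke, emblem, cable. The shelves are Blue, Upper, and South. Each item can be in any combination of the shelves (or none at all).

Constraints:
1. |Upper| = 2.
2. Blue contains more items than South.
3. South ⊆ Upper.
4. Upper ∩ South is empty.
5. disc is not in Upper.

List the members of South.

South = {}

From (5): disc ∉ Upper.
(3) contrapositive: disc ∉ South.
Suppose clip ∈ South: no assignment then satisfies all the clues, so clip ∉ South.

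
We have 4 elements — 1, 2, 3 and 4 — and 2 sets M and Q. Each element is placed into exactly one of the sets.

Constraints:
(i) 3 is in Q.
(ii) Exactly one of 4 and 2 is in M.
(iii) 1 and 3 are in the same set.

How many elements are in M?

1

From (i): 3 ∈ Q.
(iii): 1 matches 3: 1 ∉ M.
(iii): 1 matches 3: 1 ∈ Q.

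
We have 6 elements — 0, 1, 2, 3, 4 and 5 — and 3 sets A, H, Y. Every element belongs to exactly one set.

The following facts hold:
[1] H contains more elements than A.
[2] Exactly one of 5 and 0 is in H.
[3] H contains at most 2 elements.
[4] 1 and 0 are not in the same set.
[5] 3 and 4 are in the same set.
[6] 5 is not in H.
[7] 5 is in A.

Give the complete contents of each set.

A = {5}; H = {0, 2}; Y = {1, 3, 4}

From (6): 5 ∉ H.
From (7): 5 ∈ A.
(2) (exactly one): 0 ∈ H.
(4): 1 ∉ H.
Suppose 1 ∈ A: no assignment then satisfies all the clues, so 1 ∉ A.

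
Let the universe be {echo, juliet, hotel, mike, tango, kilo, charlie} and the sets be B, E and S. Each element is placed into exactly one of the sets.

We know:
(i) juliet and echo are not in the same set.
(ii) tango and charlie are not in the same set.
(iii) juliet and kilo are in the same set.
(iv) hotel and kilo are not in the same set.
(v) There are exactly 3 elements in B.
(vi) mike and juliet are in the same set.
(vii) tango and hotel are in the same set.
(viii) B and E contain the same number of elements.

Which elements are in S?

S = {charlie}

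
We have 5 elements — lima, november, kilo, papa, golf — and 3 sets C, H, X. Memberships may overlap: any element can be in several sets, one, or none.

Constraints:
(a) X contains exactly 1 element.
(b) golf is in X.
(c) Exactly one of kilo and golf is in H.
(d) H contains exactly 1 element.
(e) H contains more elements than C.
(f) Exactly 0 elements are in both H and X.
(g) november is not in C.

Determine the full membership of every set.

C = {}; H = {kilo}; X = {golf}

From (b): golf ∈ X.
From (g): november ∉ C.
(a): X already has 1, so the rest are out.
Suppose lima ∈ C: no assignment then satisfies all the clues, so lima ∉ C.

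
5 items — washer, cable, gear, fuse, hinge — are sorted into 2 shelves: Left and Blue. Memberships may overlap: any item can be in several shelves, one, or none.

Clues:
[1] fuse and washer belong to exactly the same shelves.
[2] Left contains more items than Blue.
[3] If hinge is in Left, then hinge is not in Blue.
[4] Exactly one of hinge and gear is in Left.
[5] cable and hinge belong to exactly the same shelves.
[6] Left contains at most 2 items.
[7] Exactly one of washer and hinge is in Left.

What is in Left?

Left = {cable, hinge}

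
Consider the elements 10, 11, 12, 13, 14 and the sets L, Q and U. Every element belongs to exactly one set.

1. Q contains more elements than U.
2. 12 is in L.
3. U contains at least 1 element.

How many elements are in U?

1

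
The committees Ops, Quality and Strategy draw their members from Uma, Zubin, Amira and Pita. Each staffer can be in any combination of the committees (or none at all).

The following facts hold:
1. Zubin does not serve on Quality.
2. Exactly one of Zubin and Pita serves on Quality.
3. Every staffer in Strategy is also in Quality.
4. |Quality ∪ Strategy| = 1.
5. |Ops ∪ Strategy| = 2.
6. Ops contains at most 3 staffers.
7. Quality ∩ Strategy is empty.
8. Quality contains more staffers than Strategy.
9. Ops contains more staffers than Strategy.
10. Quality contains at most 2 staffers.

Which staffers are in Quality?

Quality = {Pita}

From (1): Zubin ∉ Quality.
(2) (exactly one): Pita ∈ Quality.
(3) contrapositive: Zubin ∉ Strategy.
(7) (disjoint): Pita ∉ Strategy.
Suppose Uma ∈ Quality: no assignment then satisfies all the clues, so Uma ∉ Quality.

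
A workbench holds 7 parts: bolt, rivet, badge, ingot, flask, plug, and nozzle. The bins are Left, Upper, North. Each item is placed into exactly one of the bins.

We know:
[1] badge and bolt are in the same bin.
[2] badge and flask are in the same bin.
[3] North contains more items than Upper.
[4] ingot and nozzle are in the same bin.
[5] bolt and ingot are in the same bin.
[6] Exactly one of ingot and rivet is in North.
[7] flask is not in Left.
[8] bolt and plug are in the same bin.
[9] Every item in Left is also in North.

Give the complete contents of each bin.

Left = {}; Upper = {rivet}; North = {badge, bolt, flask, ingot, nozzle, plug}

From (7): flask ∉ Left.
(2): badge matches flask: badge ∉ Left.
(1): bolt matches badge: bolt ∉ Left.
(5): ingot matches bolt: ingot ∉ Left.
(8): plug matches bolt: plug ∉ Left.
(4): nozzle matches ingot: nozzle ∉ Left.
Suppose bolt ∈ Upper: no assignment then satisfies all the clues, so bolt ∉ Upper.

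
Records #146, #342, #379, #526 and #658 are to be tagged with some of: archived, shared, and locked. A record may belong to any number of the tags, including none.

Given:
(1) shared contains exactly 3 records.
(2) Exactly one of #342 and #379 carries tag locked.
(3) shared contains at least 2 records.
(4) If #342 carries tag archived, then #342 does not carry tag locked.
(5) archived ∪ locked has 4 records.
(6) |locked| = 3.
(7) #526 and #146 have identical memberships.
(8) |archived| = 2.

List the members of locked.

locked = {#146, #379, #526}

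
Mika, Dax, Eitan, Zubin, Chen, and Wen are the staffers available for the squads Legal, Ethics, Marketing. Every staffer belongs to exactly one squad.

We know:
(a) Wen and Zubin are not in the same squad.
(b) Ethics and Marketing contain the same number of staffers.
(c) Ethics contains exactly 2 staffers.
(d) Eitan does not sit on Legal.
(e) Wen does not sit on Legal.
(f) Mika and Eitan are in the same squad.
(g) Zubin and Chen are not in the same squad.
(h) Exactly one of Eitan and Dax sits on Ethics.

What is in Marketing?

Marketing = {Chen, Wen}

From (d): Eitan ∉ Legal.
From (e): Wen ∉ Legal.
(f): Mika matches Eitan: Mika ∉ Legal.
Suppose Mika ∈ Marketing: no assignment then satisfies all the clues, so Mika ∉ Marketing.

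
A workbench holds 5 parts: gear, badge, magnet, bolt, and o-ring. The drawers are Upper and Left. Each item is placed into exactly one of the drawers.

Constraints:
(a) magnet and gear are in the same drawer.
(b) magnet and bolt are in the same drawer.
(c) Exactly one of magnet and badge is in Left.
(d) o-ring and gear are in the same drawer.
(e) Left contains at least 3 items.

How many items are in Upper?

1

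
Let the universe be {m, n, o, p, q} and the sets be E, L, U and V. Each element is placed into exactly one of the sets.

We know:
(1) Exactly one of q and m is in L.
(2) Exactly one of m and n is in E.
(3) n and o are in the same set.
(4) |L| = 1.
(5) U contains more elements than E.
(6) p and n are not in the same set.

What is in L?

L = {q}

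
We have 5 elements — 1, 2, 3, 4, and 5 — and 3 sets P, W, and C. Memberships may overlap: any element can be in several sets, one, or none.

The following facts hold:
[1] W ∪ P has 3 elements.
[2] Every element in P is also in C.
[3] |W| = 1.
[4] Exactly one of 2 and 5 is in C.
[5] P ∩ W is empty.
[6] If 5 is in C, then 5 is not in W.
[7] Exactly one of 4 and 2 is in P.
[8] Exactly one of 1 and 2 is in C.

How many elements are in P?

2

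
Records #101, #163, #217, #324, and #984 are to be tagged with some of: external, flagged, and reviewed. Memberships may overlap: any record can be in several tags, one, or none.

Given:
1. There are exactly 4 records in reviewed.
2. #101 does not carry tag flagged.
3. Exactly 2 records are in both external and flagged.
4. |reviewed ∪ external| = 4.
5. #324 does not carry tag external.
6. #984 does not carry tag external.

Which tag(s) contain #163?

#163: external, flagged, reviewed

From (2): #101 ∉ flagged.
From (5): #324 ∉ external.
From (6): #984 ∉ external.
Suppose #163 ∉ external: no assignment then satisfies all the clues, so #163 ∈ external.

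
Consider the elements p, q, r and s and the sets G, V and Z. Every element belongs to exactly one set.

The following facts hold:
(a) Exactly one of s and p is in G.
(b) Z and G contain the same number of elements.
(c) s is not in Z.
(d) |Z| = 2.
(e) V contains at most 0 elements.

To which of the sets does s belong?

s: G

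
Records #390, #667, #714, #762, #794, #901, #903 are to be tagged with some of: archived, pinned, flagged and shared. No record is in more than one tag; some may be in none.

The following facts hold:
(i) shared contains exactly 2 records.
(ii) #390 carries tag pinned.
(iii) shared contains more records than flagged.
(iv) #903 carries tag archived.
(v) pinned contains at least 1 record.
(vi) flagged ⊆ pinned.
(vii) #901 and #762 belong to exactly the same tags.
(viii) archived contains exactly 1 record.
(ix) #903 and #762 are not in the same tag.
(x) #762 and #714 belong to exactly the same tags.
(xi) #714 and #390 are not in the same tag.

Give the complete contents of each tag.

archived = {#903}; pinned = {#390}; flagged = {}; shared = {#667, #794}

From (ii): #390 ∈ pinned.
From (iv): #903 ∈ archived.
(viii): archived already has 1, so the rest are out.
(xi): #714 ∉ pinned.
(vi) contrapositive: #714 ∉ flagged.
(x): #762 matches #714: #762 ∉ pinned.
(x): #762 matches #714: #762 ∉ flagged.
(vii): #901 matches #762: #901 ∉ pinned.
(vii): #901 matches #762: #901 ∉ flagged.
Suppose #667 ∈ pinned: no assignment then satisfies all the clues, so #667 ∉ pinned.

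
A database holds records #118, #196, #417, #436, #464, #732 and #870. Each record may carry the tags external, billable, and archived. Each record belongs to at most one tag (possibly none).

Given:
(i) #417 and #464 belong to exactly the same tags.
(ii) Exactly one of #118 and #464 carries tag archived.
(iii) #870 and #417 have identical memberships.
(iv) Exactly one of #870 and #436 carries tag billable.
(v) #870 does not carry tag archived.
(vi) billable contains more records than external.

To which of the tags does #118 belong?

From (v): #870 ∉ archived.
(iii): #417 matches #870: #417 ∉ archived.
(i): #464 matches #417: #464 ∉ archived.
(ii) (exactly one): #118 ∈ archived.

#118: archived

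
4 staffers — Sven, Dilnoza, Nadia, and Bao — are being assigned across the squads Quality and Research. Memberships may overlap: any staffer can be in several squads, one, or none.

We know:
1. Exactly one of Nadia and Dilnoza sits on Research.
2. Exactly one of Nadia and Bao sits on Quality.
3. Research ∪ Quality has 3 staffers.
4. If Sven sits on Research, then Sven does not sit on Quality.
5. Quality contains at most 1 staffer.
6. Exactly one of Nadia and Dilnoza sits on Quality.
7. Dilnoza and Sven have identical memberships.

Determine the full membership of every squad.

Quality = {Nadia}; Research = {Dilnoza, Sven}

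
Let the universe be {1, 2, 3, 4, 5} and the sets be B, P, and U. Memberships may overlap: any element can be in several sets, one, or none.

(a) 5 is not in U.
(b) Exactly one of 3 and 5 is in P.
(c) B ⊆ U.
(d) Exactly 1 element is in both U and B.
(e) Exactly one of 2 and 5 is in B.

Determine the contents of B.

From (a): 5 ∉ U.
(c) contrapositive: 5 ∉ B.
(e) (exactly one): 2 ∈ B.
(c) with 2 ∈ B: 2 ∈ U.
Suppose 1 ∈ B: no assignment then satisfies all the clues, so 1 ∉ B.

B = {2}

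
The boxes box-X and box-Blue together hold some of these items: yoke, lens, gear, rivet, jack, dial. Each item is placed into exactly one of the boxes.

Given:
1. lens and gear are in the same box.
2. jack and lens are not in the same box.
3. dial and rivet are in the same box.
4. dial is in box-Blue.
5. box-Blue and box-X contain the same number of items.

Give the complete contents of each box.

box-X = {gear, lens, yoke}; box-Blue = {dial, jack, rivet}

From (4): dial ∈ box-Blue.
(3): rivet matches dial: rivet ∉ box-X.
(3): rivet matches dial: rivet ∈ box-Blue.
Suppose yoke ∉ box-X: no assignment then satisfies all the clues, so yoke ∈ box-X.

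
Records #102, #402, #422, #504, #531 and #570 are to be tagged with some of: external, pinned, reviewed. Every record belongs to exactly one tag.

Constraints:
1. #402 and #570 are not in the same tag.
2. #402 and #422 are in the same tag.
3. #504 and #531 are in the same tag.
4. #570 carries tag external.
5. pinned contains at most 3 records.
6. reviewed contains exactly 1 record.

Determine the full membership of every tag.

external = {#504, #531, #570}; pinned = {#402, #422}; reviewed = {#102}

From (4): #570 ∈ external.
(1): #402 ∉ external.
(2): #422 matches #402: #422 ∉ external.
Suppose #102 ∈ external: no assignment then satisfies all the clues, so #102 ∉ external.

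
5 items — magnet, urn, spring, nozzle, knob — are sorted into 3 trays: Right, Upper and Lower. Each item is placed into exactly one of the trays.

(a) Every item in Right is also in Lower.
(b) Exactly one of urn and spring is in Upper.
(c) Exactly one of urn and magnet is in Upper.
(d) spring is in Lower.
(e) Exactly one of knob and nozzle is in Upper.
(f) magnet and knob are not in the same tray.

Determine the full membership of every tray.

Right = {}; Upper = {knob, urn}; Lower = {magnet, nozzle, spring}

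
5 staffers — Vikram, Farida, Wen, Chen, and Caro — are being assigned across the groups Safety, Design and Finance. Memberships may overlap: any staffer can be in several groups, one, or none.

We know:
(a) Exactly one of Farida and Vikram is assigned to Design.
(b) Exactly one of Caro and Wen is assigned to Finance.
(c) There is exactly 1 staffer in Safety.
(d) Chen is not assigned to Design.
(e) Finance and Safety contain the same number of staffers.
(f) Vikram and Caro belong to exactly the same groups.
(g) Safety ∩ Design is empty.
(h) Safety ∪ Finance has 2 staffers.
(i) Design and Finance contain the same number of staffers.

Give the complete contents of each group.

Safety = {Chen}; Design = {Farida}; Finance = {Wen}

From (d): Chen ∉ Design.
Suppose Vikram ∈ Safety: no assignment then satisfies all the clues, so Vikram ∉ Safety.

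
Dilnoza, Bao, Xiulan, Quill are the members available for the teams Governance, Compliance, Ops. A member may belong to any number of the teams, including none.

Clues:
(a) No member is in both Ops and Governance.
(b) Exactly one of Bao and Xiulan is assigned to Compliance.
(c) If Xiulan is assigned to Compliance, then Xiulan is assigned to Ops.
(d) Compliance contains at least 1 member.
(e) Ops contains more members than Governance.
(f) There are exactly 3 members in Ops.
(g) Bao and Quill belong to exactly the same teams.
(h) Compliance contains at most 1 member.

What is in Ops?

Ops = {Bao, Quill, Xiulan}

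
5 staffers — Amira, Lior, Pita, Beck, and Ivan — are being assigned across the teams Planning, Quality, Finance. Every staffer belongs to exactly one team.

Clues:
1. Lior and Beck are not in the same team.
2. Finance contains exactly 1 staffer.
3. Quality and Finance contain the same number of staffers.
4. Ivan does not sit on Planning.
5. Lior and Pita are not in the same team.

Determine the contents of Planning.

Planning = {Amira, Beck, Pita}

From (4): Ivan ∉ Planning.
Suppose Amira ∉ Planning: no assignment then satisfies all the clues, so Amira ∈ Planning.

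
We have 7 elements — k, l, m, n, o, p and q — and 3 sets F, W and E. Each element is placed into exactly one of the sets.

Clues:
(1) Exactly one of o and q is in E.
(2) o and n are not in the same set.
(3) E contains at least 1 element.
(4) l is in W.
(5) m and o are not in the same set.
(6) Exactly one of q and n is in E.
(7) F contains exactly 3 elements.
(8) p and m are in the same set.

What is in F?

F = {m, n, p}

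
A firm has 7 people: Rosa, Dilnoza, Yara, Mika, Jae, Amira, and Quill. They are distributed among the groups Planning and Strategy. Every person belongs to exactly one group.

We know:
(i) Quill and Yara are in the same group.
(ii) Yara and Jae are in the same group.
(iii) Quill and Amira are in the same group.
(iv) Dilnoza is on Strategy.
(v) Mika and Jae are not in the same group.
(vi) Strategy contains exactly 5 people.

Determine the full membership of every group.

Planning = {Mika, Rosa}; Strategy = {Amira, Dilnoza, Jae, Quill, Yara}

From (iv): Dilnoza ∈ Strategy.
Suppose Rosa ∉ Planning: no assignment then satisfies all the clues, so Rosa ∈ Planning.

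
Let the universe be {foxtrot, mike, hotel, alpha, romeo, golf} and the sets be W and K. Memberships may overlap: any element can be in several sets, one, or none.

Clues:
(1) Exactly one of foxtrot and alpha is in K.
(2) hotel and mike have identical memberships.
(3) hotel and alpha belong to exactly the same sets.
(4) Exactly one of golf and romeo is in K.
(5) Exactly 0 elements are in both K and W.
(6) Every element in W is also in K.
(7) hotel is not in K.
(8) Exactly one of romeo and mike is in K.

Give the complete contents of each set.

W = {}; K = {foxtrot, romeo}

From (7): hotel ∉ K.
(2): mike matches hotel: mike ∉ K.
(3): alpha matches hotel: alpha ∉ K.
(6) contrapositive: mike ∉ W.
(6) contrapositive: hotel ∉ W.
(6) contrapositive: alpha ∉ W.
(8) (exactly one): romeo ∈ K.
(1) (exactly one): foxtrot ∈ K.
(4) (exactly one): golf ∉ K.
(6) contrapositive: golf ∉ W.
Suppose foxtrot ∈ W: no assignment then satisfies all the clues, so foxtrot ∉ W.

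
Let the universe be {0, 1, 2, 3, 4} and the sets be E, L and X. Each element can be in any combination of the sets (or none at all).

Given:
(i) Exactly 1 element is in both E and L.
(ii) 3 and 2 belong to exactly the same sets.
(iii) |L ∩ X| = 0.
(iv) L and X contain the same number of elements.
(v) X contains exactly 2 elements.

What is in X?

X = {2, 3}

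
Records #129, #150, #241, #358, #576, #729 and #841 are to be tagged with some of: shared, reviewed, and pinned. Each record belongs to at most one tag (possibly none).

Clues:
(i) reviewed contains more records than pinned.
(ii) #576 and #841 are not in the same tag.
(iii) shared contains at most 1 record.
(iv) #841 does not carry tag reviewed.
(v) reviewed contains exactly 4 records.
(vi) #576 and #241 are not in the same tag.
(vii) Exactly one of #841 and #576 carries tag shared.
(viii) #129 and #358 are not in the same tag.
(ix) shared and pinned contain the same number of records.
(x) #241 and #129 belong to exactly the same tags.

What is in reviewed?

reviewed = {#129, #150, #241, #729}

From (iv): #841 ∉ reviewed.
Suppose #129 ∉ reviewed: no assignment then satisfies all the clues, so #129 ∈ reviewed.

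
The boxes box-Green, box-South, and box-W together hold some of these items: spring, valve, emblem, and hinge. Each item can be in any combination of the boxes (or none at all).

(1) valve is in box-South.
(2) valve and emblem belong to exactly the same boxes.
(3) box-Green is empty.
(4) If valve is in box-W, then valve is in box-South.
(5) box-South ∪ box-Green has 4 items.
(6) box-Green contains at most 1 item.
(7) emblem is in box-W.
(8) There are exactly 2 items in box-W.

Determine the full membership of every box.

box-Green = {}; box-South = {emblem, hinge, spring, valve}; box-W = {emblem, valve}

From (1): valve ∈ box-South.
From (7): emblem ∈ box-W.
(2): emblem matches valve: emblem ∈ box-South.
(2): valve matches emblem: valve ∈ box-W.
(3): box-Green already has 0, so the rest are out.
(8): box-W already has 2, so the rest are out.
Suppose spring ∉ box-South: no assignment then satisfies all the clues, so spring ∈ box-South.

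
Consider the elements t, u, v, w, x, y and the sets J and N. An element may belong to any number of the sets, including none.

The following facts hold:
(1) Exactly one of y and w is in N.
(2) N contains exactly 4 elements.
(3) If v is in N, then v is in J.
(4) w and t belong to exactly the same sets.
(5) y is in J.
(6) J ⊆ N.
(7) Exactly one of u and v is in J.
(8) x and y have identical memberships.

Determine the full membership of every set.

J = {v, x, y}; N = {u, v, x, y}

From (5): y ∈ J.
(6) with y ∈ J: y ∈ N.
(8): x matches y: x ∈ J.
(8): x matches y: x ∈ N.
(1) (exactly one): w ∉ N.
(4): t matches w: t ∉ N.
(6) contrapositive: t ∉ J.
(6) contrapositive: w ∉ J.
(2): only 4 candidates remain for N, so all are in.
(3): v ∈ J.
(7) (exactly one): u ∉ J.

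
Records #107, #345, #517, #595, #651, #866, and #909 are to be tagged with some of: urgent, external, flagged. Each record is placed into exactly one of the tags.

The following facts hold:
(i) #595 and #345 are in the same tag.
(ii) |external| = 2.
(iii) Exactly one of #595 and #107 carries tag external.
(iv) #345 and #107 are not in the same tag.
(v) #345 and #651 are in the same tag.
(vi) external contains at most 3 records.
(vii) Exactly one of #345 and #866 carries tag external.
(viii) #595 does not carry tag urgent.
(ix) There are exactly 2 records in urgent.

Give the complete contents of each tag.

urgent = {#517, #909}; external = {#107, #866}; flagged = {#345, #595, #651}

From (viii): #595 ∉ urgent.
(i): #345 matches #595: #345 ∉ urgent.
(v): #651 matches #345: #651 ∉ urgent.
Suppose #107 ∈ urgent: no assignment then satisfies all the clues, so #107 ∉ urgent.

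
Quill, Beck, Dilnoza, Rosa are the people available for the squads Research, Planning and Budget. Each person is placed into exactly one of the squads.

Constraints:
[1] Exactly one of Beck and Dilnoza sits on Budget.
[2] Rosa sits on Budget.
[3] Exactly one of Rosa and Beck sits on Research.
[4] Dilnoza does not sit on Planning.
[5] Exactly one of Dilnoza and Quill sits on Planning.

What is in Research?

Research = {Beck}

From (2): Rosa ∈ Budget.
From (4): Dilnoza ∉ Planning.
(3) (exactly one): Beck ∈ Research.
(5) (exactly one): Quill ∈ Planning.
(1) (exactly one): Dilnoza ∈ Budget.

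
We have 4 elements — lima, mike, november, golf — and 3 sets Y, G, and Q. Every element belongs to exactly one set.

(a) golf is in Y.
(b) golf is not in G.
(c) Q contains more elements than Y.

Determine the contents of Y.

From (a): golf ∈ Y.
Suppose lima ∈ Y: no assignment then satisfies all the clues, so lima ∉ Y.

Y = {golf}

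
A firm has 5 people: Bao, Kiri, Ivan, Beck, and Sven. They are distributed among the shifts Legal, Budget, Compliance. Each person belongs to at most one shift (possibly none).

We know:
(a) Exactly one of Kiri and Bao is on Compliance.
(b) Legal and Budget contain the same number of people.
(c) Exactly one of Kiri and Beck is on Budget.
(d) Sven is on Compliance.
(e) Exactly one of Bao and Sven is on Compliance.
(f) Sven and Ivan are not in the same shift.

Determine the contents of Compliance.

From (d): Sven ∈ Compliance.
(e) (exactly one): Bao ∉ Compliance.
(f): Ivan ∉ Compliance.
(a) (exactly one): Kiri ∈ Compliance.
(c) (exactly one): Beck ∈ Budget.

Compliance = {Kiri, Sven}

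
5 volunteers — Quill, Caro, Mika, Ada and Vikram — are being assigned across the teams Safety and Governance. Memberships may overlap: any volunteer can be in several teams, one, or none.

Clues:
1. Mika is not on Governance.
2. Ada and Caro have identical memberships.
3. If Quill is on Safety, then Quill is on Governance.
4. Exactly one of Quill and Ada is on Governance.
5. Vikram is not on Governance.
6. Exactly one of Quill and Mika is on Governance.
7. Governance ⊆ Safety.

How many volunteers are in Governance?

From (1): Mika ∉ Governance.
From (5): Vikram ∉ Governance.
(6) (exactly one): Quill ∈ Governance.
(7) with Quill ∈ Governance: Quill ∈ Safety.
(4) (exactly one): Ada ∉ Governance.
(2): Caro matches Ada: Caro ∉ Governance.

1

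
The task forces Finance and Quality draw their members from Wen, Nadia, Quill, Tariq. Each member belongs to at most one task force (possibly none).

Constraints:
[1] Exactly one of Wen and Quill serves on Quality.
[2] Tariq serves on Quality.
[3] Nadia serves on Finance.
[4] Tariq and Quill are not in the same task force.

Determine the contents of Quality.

From (2): Tariq ∈ Quality.
From (3): Nadia ∈ Finance.
(4): Quill ∉ Quality.
(1) (exactly one): Wen ∈ Quality.

Quality = {Tariq, Wen}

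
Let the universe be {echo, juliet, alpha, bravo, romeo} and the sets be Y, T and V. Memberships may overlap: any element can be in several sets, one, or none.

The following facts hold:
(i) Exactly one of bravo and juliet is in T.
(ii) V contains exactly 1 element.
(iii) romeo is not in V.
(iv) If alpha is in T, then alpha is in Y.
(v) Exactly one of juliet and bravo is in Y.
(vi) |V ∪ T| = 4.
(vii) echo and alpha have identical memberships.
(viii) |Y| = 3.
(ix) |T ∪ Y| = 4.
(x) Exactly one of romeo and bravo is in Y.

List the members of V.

V = {bravo}

From (iii): romeo ∉ V.
Suppose echo ∈ V: no assignment then satisfies all the clues, so echo ∉ V.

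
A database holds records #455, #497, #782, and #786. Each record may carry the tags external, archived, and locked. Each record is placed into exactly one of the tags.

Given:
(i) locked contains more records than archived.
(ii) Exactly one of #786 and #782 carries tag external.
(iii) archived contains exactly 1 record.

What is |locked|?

2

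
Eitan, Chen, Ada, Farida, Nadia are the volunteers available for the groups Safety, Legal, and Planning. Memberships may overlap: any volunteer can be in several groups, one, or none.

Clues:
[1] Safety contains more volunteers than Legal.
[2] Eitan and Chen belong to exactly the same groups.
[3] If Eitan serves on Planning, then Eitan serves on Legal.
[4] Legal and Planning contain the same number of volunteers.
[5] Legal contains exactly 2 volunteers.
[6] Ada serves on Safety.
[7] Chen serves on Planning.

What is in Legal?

Legal = {Chen, Eitan}

From (6): Ada ∈ Safety.
From (7): Chen ∈ Planning.
(2): Eitan matches Chen: Eitan ∈ Planning.
(3): Eitan ∈ Legal.
(2): Chen matches Eitan: Chen ∈ Legal.
(5): Legal already has 2, so the rest are out.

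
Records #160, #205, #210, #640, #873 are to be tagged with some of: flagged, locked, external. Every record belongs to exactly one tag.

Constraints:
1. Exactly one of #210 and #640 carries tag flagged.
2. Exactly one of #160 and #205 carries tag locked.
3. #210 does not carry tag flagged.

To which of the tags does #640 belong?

From (3): #210 ∉ flagged.
(1) (exactly one): #640 ∈ flagged.

#640: flagged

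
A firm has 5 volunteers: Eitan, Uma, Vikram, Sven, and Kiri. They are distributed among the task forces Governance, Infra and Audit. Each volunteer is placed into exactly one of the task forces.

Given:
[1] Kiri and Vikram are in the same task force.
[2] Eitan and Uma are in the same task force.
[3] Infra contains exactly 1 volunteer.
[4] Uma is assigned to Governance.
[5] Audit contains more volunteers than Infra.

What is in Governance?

Governance = {Eitan, Uma}

From (4): Uma ∈ Governance.
(2): Eitan matches Uma: Eitan ∈ Governance.
Suppose Vikram ∈ Governance: no assignment then satisfies all the clues, so Vikram ∉ Governance.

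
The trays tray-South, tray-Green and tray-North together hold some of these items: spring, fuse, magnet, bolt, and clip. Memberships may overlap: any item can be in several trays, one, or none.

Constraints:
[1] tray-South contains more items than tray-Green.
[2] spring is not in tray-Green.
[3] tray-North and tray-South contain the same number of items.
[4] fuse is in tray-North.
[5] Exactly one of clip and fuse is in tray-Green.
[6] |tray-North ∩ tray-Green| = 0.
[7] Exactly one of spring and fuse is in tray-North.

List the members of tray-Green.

tray-Green = {clip}

From (2): spring ∉ tray-Green.
From (4): fuse ∈ tray-North.
(7) (exactly one): spring ∉ tray-North.
Suppose fuse ∈ tray-Green: no assignment then satisfies all the clues, so fuse ∉ tray-Green.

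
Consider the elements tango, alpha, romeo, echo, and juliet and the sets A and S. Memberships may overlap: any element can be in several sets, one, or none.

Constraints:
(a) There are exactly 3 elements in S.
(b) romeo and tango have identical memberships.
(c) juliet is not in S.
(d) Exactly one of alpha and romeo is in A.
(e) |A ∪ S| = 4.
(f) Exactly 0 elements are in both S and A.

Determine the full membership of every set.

A = {alpha}; S = {echo, romeo, tango}

From (c): juliet ∉ S.
Suppose tango ∈ A: no assignment then satisfies all the clues, so tango ∉ A.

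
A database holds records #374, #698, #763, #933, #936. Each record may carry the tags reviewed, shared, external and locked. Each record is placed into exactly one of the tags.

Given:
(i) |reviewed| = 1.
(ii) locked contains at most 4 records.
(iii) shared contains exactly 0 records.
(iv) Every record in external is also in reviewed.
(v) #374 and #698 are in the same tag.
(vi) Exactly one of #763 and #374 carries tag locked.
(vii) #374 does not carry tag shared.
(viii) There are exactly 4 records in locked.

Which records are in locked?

locked = {#374, #698, #933, #936}

From (vii): #374 ∉ shared.
(iii): shared already has 0, so the rest are out.
Suppose #374 ∉ locked: no assignment then satisfies all the clues, so #374 ∈ locked.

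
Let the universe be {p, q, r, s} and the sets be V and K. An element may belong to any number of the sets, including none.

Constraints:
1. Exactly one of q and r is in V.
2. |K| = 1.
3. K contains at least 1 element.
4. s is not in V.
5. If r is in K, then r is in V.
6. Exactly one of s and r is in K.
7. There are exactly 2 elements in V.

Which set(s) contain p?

p: V

From (4): s ∉ V.
Suppose p ∉ V: no assignment then satisfies all the clues, so p ∈ V.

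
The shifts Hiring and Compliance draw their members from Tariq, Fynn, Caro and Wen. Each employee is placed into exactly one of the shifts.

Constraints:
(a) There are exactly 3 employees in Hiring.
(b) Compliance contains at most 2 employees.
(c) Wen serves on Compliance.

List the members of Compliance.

From (c): Wen ∈ Compliance.
(a): only 3 candidates remain for Hiring, so all are in.

Compliance = {Wen}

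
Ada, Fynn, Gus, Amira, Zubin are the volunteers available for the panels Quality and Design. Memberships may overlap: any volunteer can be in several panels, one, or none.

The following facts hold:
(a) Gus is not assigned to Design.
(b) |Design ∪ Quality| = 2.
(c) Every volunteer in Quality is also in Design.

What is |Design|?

From (a): Gus ∉ Design.
(c) contrapositive: Gus ∉ Quality.

2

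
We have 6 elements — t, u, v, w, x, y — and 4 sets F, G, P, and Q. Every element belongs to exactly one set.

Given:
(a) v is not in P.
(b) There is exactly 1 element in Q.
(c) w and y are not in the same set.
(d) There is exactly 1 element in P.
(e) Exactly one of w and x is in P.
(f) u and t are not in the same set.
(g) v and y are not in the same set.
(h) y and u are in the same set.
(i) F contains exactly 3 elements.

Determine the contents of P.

From (a): v ∉ P.
Suppose t ∈ P: no assignment then satisfies all the clues, so t ∉ P.

P = {w}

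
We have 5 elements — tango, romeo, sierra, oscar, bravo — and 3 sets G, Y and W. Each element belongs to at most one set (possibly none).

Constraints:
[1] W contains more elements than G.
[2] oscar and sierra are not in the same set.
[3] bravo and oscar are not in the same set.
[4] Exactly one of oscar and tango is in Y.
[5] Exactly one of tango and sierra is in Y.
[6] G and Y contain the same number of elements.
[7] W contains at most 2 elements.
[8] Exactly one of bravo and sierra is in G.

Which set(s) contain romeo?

romeo: W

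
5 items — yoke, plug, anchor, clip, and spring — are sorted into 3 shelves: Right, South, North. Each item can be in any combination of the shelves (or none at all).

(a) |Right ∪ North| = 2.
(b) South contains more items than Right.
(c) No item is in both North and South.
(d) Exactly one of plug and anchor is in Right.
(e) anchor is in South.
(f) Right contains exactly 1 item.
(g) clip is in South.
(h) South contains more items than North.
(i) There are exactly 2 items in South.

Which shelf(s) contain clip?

From (e): anchor ∈ South.
From (g): clip ∈ South.
(c) (disjoint): anchor ∉ North.
(c) (disjoint): clip ∉ North.
(i): South already has 2, so the rest are out.
Suppose clip ∈ Right: no assignment then satisfies all the clues, so clip ∉ Right.

clip: South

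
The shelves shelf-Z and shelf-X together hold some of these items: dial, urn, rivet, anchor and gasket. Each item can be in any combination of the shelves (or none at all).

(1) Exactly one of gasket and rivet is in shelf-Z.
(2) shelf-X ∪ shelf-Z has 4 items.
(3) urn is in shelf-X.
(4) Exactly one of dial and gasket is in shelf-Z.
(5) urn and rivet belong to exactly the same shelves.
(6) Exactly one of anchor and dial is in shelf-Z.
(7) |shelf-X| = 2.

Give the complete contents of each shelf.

shelf-Z = {anchor, gasket}; shelf-X = {rivet, urn}

From (3): urn ∈ shelf-X.
(5): rivet matches urn: rivet ∈ shelf-X.
(7): shelf-X already has 2, so the rest are out.
Suppose dial ∈ shelf-Z: no assignment then satisfies all the clues, so dial ∉ shelf-Z.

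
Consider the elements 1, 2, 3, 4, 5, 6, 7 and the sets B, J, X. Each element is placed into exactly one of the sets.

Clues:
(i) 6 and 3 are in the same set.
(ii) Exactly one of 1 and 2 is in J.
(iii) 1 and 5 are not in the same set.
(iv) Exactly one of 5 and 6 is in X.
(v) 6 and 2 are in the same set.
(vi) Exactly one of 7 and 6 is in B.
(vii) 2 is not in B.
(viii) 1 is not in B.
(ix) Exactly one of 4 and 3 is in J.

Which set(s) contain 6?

From (vii): 2 ∉ B.
From (viii): 1 ∉ B.
(v): 6 matches 2: 6 ∉ B.
(vi) (exactly one): 7 ∈ B.
(i): 3 matches 6: 3 ∉ B.
Suppose 6 ∈ J: no assignment then satisfies all the clues, so 6 ∉ J.

6: X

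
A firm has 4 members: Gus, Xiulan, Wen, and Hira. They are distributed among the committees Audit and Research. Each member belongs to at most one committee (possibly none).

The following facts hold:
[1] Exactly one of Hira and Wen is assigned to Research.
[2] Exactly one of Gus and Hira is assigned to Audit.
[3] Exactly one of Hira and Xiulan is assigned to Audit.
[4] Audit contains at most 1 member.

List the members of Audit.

Audit = {Hira}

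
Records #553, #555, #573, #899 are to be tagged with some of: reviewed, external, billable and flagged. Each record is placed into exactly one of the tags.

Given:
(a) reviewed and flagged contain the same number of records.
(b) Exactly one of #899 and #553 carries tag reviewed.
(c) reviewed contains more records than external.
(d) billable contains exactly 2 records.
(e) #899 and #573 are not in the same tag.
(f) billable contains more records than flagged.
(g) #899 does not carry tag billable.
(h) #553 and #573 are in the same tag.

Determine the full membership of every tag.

reviewed = {#899}; external = {}; billable = {#553, #573}; flagged = {#555}

From (g): #899 ∉ billable.
Suppose #553 ∈ reviewed: no assignment then satisfies all the clues, so #553 ∉ reviewed.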